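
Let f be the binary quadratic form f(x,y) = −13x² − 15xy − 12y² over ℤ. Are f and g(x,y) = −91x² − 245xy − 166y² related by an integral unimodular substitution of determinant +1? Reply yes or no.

D₁ = -399, D₂ = -399
f is negative-definite; reduce −f:
−f: translate: b→-11 (≡15 mod 26), so (13,15,12)→(13,-11,10)
−f: flip: (13,-11,10)→(10,11,13)
−f: translate: b→-9 (≡11 mod 20), so (10,11,13)→(10,-9,12)
−f: reduced (well bottom): (10,-9,12) with a≤c, −a<b≤a
flip sign back: reduced form of f is (-10,9,-12)
g is negative-definite; reduce −g:
−g: translate: b→63 (≡245 mod 182), so (91,245,166)→(91,63,12)
−g: flip: (91,63,12)→(12,-63,91)
−g: translate: b→9 (≡-63 mod 24), so (12,-63,91)→(12,9,10)
−g: flip: (12,9,10)→(10,-9,12)
−g: reduced (well bottom): (10,-9,12) with a≤c, −a<b≤a
flip sign back: reduced form of g is (-10,9,-12)
reduced forms (-10, 9, -12) vs (-10, 9, -12) ⇒ equivalent

yes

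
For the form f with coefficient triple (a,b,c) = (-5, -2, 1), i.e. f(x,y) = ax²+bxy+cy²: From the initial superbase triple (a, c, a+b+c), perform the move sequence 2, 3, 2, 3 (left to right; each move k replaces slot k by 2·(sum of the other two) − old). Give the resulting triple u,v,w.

start (-5,1,-6) = (f(1,0),f(0,1),f(1,1))
replace slot 2: 2·((-5)+(-6)) − 1 = -23 → (-5,-23,-6)
replace slot 3: 2·((-5)+(-23)) − (-6) = -50 → (-5,-23,-50)
replace slot 2: 2·((-5)+(-50)) − (-23) = -87 → (-5,-87,-50)
replace slot 3: 2·((-5)+(-87)) − (-50) = -134 → (-5,-87,-134)

-5,-87,-134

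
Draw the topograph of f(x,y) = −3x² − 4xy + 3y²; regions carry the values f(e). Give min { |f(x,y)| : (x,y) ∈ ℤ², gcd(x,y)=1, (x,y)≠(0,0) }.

descent: ρ → (3,4,-3)  [lands on river]
river: ρ → (-3,2,4)
river: ρ → (4,6,-1)
river: ρ → (-1,6,4)
river: ρ → (4,2,-3)
river: ρ → (-3,4,3)
river: ρ → (3,2,-4)
river: ρ → (-4,6,1)
river: ρ → (1,6,-4)
river: ρ → (-4,2,3)
closes: descent 1, river 10
min |a| on river = 1

1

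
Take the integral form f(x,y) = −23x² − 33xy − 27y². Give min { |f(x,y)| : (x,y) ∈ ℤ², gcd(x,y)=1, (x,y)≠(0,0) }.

translate: b→-13 (≡33 mod 46), so (23,33,27)→(23,-13,17)
flip: (23,-13,17)→(17,13,23)
reduced (well bottom): (17,13,23) with a≤c, −a<b≤a
well minimum |f| = |-17| = 17 (negative-definite)

17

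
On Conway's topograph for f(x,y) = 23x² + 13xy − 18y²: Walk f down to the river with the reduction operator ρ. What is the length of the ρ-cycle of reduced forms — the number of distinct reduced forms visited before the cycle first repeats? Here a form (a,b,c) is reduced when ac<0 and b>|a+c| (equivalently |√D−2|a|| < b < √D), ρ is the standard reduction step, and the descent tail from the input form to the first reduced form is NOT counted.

D = 1825, ⌊√D⌋ = 42
river: ρ → (-18,23,18)
river: ρ → (18,13,-23)
river: ρ → (-23,33,8)
river: ρ → (8,31,-27)
river: ρ → (-27,23,12)
river: ρ → (12,25,-25)
river: ρ → (-25,25,12)
river: ρ → (12,23,-27)
river: ρ → (-27,31,8)
river: ρ → (8,33,-23)
river: ρ → (-23,13,18)
river: ρ → (18,23,-18)
river: ρ → (-18,13,23)
river: ρ → (23,33,-8)
river: ρ → (-8,31,27)
river: ρ → (27,23,-12)
river: ρ → (-12,25,25)
river: ρ → (25,25,-12)
river: ρ → (-12,23,27)
river: ρ → (27,31,-8)
river: ρ → (-8,33,23)
river: ρ → (23,13,-18)
ρ-cycle length = 22 (tail of 0 descent steps not counted)

22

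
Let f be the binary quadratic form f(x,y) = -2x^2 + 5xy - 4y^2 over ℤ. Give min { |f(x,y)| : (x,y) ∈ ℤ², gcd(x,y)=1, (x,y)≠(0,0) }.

translate: b→-1 (≡-5 mod 4), so (2,-5,4)→(2,-1,1)
flip: (2,-1,1)→(1,1,2)
reduced (well bottom): (1,1,2) with a≤c, −a<b≤a
well minimum |f| = |-1| = 1 (negative-definite)

1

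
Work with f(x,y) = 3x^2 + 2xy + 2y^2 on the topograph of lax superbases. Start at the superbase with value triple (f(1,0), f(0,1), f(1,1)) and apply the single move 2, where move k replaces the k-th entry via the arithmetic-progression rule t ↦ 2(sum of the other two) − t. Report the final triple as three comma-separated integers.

start (3,2,7) = (f(1,0),f(0,1),f(1,1))
replace slot 2: 2·(3+7) − 2 = 18 → (3,18,7)

3,18,7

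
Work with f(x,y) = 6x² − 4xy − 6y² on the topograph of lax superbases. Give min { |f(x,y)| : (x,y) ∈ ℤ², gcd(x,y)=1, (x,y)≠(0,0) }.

descent: ρ → (-6,4,6)  [lands on river]
river: ρ → (6,8,-4)
river: ρ → (-4,8,6)
river: ρ → (6,4,-6)
river: ρ → (-6,8,4)
river: ρ → (4,8,-6)
closes: descent 1, river 6
min |a| on river = 4

4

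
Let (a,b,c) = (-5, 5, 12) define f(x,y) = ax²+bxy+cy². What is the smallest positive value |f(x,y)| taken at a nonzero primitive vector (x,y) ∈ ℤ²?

descent: ρ → (12,-5,-5)
descent: ρ → (-5,15,2)  [lands on river]
river: ρ → (2,13,-12)
river: ρ → (-12,11,3)
river: ρ → (3,13,-8)
river: ρ → (-8,3,8)
river: ρ → (8,13,-3)
river: ρ → (-3,11,12)
river: ρ → (12,13,-2)
river: ρ → (-2,15,5)
river: ρ → (5,15,-2)
river: ρ → (-2,13,12)
river: ρ → (12,11,-3)
river: ρ → (-3,13,8)
river: ρ → (8,3,-8)
river: ρ → (-8,13,3)
river: ρ → (3,11,-12)
river: ρ → (-12,13,2)
river: ρ → (2,15,-5)
closes: descent 2, river 18
min |a| on river = 2

2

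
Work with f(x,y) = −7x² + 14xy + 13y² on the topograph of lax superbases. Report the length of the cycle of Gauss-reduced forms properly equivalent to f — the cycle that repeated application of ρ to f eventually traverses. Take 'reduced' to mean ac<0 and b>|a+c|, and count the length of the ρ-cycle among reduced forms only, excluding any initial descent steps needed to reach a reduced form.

D = 560, ⌊√D⌋ = 23
river: ρ → (13,12,-8)
river: ρ → (-8,20,5)
river: ρ → (5,20,-8)
river: ρ → (-8,12,13)
river: ρ → (13,14,-7)
river: ρ → (-7,14,13)
ρ-cycle length = 6 (tail of 0 descent steps not counted)

6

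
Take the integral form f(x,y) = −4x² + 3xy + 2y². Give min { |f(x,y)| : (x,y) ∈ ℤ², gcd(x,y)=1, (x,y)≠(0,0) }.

river: ρ → (2,5,-2)
river: ρ → (-2,3,4)
river: ρ → (4,5,-1)
river: ρ → (-1,5,4)
river: ρ → (4,3,-2)
river: ρ → (-2,5,2)
river: ρ → (2,3,-4)
river: ρ → (-4,5,1)
river: ρ → (1,5,-4)
river: ρ → (-4,3,2)
closes: descent 0, river 10
min |a| on river = 1

1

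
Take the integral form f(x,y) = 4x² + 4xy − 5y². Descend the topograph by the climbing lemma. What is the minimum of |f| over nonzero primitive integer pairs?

river: ρ → (-5,6,3)
river: ρ → (3,6,-5)
river: ρ → (-5,4,4)
river: ρ → (4,4,-5)
closes: descent 0, river 4
min |a| on river = 3

3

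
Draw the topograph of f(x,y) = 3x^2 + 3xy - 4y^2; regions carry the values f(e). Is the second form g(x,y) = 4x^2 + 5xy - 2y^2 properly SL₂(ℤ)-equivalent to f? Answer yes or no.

D₁ = 57, D₂ = 57
river cycle of f (length 6): (-4, 5, 2), (2, 7, -1), (-1, 7, 2), (2, 5, -4), (-4, 3, 3), (3, 3, -4)
river cycle of g (length 6): (-2, 7, 1), (1, 7, -2), (-2, 5, 4), (4, 3, -3), (-3, 3, 4), (4, 5, -2)
cycles differ ⇒ inequivalent

no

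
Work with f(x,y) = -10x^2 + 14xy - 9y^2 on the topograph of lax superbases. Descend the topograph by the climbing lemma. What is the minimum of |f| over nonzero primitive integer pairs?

translate: b→6 (≡-14 mod 20), so (10,-14,9)→(10,6,5)
flip: (10,6,5)→(5,-6,10)
translate: b→4 (≡-6 mod 10), so (5,-6,10)→(5,4,9)
reduced (well bottom): (5,4,9) with a≤c, −a<b≤a
well minimum |f| = |-5| = 5 (negative-definite)

5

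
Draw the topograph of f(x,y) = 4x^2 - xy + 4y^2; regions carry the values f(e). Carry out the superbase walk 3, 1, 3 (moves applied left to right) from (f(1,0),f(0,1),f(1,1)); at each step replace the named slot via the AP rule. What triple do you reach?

start (4,4,7) = (f(1,0),f(0,1),f(1,1))
replace slot 3: 2·(4+4) − 7 = 9 → (4,4,9)
replace slot 1: 2·(4+9) − 4 = 22 → (22,4,9)
replace slot 3: 2·(22+4) − 9 = 43 → (22,4,43)

22,4,43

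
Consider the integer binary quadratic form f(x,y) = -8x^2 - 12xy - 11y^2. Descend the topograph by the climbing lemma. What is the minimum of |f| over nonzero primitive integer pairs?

translate: b→-4 (≡12 mod 16), so (8,12,11)→(8,-4,7)
flip: (8,-4,7)→(7,4,8)
reduced (well bottom): (7,4,8) with a≤c, −a<b≤a
well minimum |f| = |-7| = 7 (negative-definite)

7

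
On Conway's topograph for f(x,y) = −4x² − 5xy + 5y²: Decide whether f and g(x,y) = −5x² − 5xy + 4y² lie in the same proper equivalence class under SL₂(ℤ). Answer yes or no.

D₁ = 105, D₂ = 105
river cycle of f (length 6): (5, 5, -4), (-4, 3, 6), (6, 9, -1), (-1, 9, 6), (6, 3, -4), (-4, 5, 5)
river cycle of g (length 6): (4, 5, -5), (-5, 5, 4), (4, 3, -6), (-6, 9, 1), (1, 9, -6), (-6, 3, 4)
cycles differ ⇒ inequivalent

no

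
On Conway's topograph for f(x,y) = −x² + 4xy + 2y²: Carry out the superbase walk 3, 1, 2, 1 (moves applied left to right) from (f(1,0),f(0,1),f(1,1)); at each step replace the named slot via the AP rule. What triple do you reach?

start (-1,2,5) = (f(1,0),f(0,1),f(1,1))
replace slot 3: 2·((-1)+2) − 5 = -3 → (-1,2,-3)
replace slot 1: 2·(2+(-3)) − (-1) = -1 → (-1,2,-3)
replace slot 2: 2·((-1)+(-3)) − 2 = -10 → (-1,-10,-3)
replace slot 1: 2·((-10)+(-3)) − (-1) = -25 → (-25,-10,-3)

-25,-10,-3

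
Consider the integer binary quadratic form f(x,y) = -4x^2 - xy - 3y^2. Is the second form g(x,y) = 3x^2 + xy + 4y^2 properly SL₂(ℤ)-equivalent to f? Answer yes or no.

D₁ = -47, D₂ = -47
f is negative-definite; reduce −f:
−f: flip: (4,1,3)→(3,-1,4)
−f: reduced (well bottom): (3,-1,4) with a≤c, −a<b≤a
flip sign back: reduced form of f is (-3,1,-4)
g: reduced (well bottom): (3,1,4) with a≤c, −a<b≤a
reduced forms (-3, 1, -4) vs (3, 1, 4) ⇒ inequivalent

no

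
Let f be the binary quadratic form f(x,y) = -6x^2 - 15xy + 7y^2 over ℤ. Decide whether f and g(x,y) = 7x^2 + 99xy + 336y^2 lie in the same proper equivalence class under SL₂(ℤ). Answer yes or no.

D₁ = 393, D₂ = 393
river cycle of f (length 16): (7, 15, -6), (-6, 9, 13), (13, 17, -2), (-2, 19, 4), (4, 13, -14), (-14, 15, 3), (3, 15, -14), (-14, 13, 4), (4, 19, -2), (-2, 17, 13), … (6 more)
river cycle of g (length 16): (7, 15, -6), (-6, 9, 13), (13, 17, -2), (-2, 19, 4), (4, 13, -14), (-14, 15, 3), (3, 15, -14), (-14, 13, 4), (4, 19, -2), (-2, 17, 13), … (6 more)
cycles coincide ⇒ equivalent

yes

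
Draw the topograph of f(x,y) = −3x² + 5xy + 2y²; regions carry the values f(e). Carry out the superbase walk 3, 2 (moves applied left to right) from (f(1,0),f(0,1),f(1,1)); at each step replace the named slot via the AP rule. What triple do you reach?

start (-3,2,4) = (f(1,0),f(0,1),f(1,1))
replace slot 3: 2·((-3)+2) − 4 = -6 → (-3,2,-6)
replace slot 2: 2·((-3)+(-6)) − 2 = -20 → (-3,-20,-6)

-3,-20,-6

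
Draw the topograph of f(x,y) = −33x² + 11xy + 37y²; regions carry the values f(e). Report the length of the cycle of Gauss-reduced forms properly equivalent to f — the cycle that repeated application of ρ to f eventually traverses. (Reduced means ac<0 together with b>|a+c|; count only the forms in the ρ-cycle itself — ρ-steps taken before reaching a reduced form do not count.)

D = 5005, ⌊√D⌋ = 70
river: ρ → (37,63,-7)
river: ρ → (-7,63,37)
river: ρ → (37,11,-33)
river: ρ → (-33,55,15)
river: ρ → (15,65,-13)
river: ρ → (-13,65,15)
river: ρ → (15,55,-33)
river: ρ → (-33,11,37)
ρ-cycle length = 8 (tail of 0 descent steps not counted)

8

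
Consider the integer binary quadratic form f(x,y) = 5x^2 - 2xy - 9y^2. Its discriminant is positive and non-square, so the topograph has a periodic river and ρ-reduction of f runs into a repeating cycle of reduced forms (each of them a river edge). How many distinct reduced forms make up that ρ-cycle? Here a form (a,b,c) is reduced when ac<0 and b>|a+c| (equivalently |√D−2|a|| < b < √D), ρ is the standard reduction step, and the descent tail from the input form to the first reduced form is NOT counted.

D = 184, ⌊√D⌋ = 13
descent: ρ → (-9,2,5)
descent: ρ → (5,8,-6)  [lands on river]
river: ρ → (-6,4,7)
river: ρ → (7,10,-3)
river: ρ → (-3,8,10)
river: ρ → (10,12,-1)
river: ρ → (-1,12,10)
river: ρ → (10,8,-3)
river: ρ → (-3,10,7)
river: ρ → (7,4,-6)
river: ρ → (-6,8,5)
river: ρ → (5,12,-2)
river: ρ → (-2,12,5)
ρ-cycle length = 12 (tail of 2 descent steps not counted)

12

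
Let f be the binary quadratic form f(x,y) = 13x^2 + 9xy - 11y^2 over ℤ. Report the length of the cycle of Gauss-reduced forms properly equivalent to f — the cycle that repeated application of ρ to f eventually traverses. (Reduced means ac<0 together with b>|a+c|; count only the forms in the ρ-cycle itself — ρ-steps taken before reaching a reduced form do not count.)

D = 653, ⌊√D⌋ = 25
river: ρ → (-11,13,11)
river: ρ → (11,9,-13)
river: ρ → (-13,17,7)
river: ρ → (7,25,-1)
river: ρ → (-1,25,7)
river: ρ → (7,17,-13)
river: ρ → (-13,9,11)
river: ρ → (11,13,-11)
river: ρ → (-11,9,13)
river: ρ → (13,17,-7)
river: ρ → (-7,25,1)
river: ρ → (1,25,-7)
river: ρ → (-7,17,13)
river: ρ → (13,9,-11)
ρ-cycle length = 14 (tail of 0 descent steps not counted)

14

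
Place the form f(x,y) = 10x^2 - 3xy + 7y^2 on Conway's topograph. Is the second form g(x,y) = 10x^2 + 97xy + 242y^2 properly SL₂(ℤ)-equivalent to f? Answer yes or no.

D₁ = -271, D₂ = -271
f: flip: (10,-3,7)→(7,3,10)
f: reduced (well bottom): (7,3,10) with a≤c, −a<b≤a
g: translate: b→-3 (≡97 mod 20), so (10,97,242)→(10,-3,7)
g: flip: (10,-3,7)→(7,3,10)
g: reduced (well bottom): (7,3,10) with a≤c, −a<b≤a
reduced forms (7, 3, 10) vs (7, 3, 10) ⇒ equivalent

yes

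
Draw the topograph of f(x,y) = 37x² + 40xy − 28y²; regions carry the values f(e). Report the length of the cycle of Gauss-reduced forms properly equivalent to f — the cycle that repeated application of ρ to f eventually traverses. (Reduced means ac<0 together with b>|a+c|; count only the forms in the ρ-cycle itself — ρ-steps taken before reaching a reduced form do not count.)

D = 5744, ⌊√D⌋ = 75
river: ρ → (-28,72,5)
river: ρ → (5,68,-56)
river: ρ → (-56,44,17)
river: ρ → (17,58,-35)
river: ρ → (-35,12,40)
river: ρ → (40,68,-7)
river: ρ → (-7,72,20)
river: ρ → (20,48,-43)
river: ρ → (-43,38,25)
river: ρ → (25,62,-19)
river: ρ → (-19,52,40)
river: ρ → (40,28,-31)
river: ρ → (-31,34,37)
river: ρ → (37,40,-28)
ρ-cycle length = 14 (tail of 0 descent steps not counted)

14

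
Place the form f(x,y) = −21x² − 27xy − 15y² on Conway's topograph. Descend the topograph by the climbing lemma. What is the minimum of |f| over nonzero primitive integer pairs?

translate: b→-15 (≡27 mod 42), so (21,27,15)→(21,-15,9)
flip: (21,-15,9)→(9,15,21)
translate: b→-3 (≡15 mod 18), so (9,15,21)→(9,-3,15)
reduced (well bottom): (9,-3,15) with a≤c, −a<b≤a
well minimum |f| = |-9| = 9 (negative-definite)

9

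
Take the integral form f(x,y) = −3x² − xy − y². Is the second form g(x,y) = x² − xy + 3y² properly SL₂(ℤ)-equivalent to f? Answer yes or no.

D₁ = -11, D₂ = -11
f is negative-definite; reduce −f:
−f: flip: (3,1,1)→(1,-1,3)
−f: translate: b→1 (≡-1 mod 2), so (1,-1,3)→(1,1,3)
−f: reduced (well bottom): (1,1,3) with a≤c, −a<b≤a
flip sign back: reduced form of f is (-1,-1,-3)
g: translate: b→1 (≡-1 mod 2), so (1,-1,3)→(1,1,3)
g: reduced (well bottom): (1,1,3) with a≤c, −a<b≤a
reduced forms (-1, -1, -3) vs (1, 1, 3) ⇒ inequivalent

no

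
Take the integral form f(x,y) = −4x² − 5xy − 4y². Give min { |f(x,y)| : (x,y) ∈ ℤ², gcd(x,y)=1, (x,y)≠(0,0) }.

translate: b→-3 (≡5 mod 8), so (4,5,4)→(4,-3,3)
flip: (4,-3,3)→(3,3,4)
reduced (well bottom): (3,3,4) with a≤c, −a<b≤a
well minimum |f| = |-3| = 3 (negative-definite)

3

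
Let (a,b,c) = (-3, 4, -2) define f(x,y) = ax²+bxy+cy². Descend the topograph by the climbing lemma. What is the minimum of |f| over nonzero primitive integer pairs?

translate: b→2 (≡-4 mod 6), so (3,-4,2)→(3,2,1)
flip: (3,2,1)→(1,-2,3)
translate: b→0 (≡-2 mod 2), so (1,-2,3)→(1,0,2)
reduced (well bottom): (1,0,2) with a≤c, −a<b≤a
well minimum |f| = |-1| = 1 (negative-definite)

1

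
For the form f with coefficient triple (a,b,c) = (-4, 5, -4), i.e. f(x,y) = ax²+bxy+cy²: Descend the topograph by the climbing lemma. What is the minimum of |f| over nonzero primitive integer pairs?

translate: b→3 (≡-5 mod 8), so (4,-5,4)→(4,3,3)
flip: (4,3,3)→(3,-3,4)
translate: b→3 (≡-3 mod 6), so (3,-3,4)→(3,3,4)
reduced (well bottom): (3,3,4) with a≤c, −a<b≤a
well minimum |f| = |-3| = 3 (negative-definite)

3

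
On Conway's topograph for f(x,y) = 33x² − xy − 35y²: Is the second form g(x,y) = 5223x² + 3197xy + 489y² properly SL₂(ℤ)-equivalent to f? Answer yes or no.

D₁ = 4621, D₂ = 4621
river cycle of f (length 82): (33, 65, -3), (-3, 67, 11), (11, 65, -9), (-9, 61, 25), (25, 39, -31), (-31, 23, 33), (33, 43, -21), (-21, 41, 35), (35, 29, -27), (-27, 25, 37), … (72 more)
river cycle of g (length 82): (33, 65, -3), (-3, 67, 11), (11, 65, -9), (-9, 61, 25), (25, 39, -31), (-31, 23, 33), (33, 43, -21), (-21, 41, 35), (35, 29, -27), (-27, 25, 37), … (72 more)
cycles coincide ⇒ equivalent

yes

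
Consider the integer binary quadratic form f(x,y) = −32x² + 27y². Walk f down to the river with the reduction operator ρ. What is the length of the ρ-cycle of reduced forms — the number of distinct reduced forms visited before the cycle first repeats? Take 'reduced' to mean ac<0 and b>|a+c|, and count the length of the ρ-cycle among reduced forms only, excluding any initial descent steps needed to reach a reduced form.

D = 3456, ⌊√D⌋ = 58
descent: ρ → (27,54,-5)  [lands on river]
river: ρ → (-5,56,16)
river: ρ → (16,40,-29)
river: ρ → (-29,18,27)
river: ρ → (27,36,-20)
river: ρ → (-20,44,19)
river: ρ → (19,32,-32)
river: ρ → (-32,32,19)
river: ρ → (19,44,-20)
river: ρ → (-20,36,27)
river: ρ → (27,18,-29)
river: ρ → (-29,40,16)
river: ρ → (16,56,-5)
river: ρ → (-5,54,27)
ρ-cycle length = 14 (tail of 1 descent step not counted)

14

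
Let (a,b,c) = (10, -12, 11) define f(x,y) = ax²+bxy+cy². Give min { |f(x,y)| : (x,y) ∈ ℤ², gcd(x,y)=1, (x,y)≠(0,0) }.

translate: b→8 (≡-12 mod 20), so (10,-12,11)→(10,8,9)
flip: (10,8,9)→(9,-8,10)
reduced (well bottom): (9,-8,10) with a≤c, −a<b≤a
well minimum = a = 9

9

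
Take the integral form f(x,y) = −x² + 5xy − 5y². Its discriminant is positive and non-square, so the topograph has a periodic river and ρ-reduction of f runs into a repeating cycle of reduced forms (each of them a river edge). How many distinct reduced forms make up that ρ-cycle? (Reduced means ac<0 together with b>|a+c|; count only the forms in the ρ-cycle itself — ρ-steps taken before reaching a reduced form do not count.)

D = 5, ⌊√D⌋ = 2
descent: ρ → (-5,5,-1)
descent: ρ → (-1,1,1)  [lands on river]
river: ρ → (1,1,-1)
ρ-cycle length = 2 (tail of 2 descent steps not counted)

2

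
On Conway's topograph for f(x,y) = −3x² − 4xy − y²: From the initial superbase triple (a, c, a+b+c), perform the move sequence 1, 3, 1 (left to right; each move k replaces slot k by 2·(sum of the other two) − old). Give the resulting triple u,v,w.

start (-3,-1,-8) = (f(1,0),f(0,1),f(1,1))
replace slot 1: 2·((-1)+(-8)) − (-3) = -15 → (-15,-1,-8)
replace slot 3: 2·((-15)+(-1)) − (-8) = -24 → (-15,-1,-24)
replace slot 1: 2·((-1)+(-24)) − (-15) = -35 → (-35,-1,-24)

-35,-1,-24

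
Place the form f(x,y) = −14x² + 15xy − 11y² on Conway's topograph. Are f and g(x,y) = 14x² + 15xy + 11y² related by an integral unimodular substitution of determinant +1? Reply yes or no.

D₁ = -391, D₂ = -391
f is negative-definite; reduce −f:
−f: translate: b→13 (≡-15 mod 28), so (14,-15,11)→(14,13,10)
−f: flip: (14,13,10)→(10,-13,14)
−f: translate: b→7 (≡-13 mod 20), so (10,-13,14)→(10,7,11)
−f: reduced (well bottom): (10,7,11) with a≤c, −a<b≤a
flip sign back: reduced form of f is (-10,-7,-11)
g: translate: b→-13 (≡15 mod 28), so (14,15,11)→(14,-13,10)
g: flip: (14,-13,10)→(10,13,14)
g: translate: b→-7 (≡13 mod 20), so (10,13,14)→(10,-7,11)
g: reduced (well bottom): (10,-7,11) with a≤c, −a<b≤a
reduced forms (-10, -7, -11) vs (10, -7, 11) ⇒ inequivalent

no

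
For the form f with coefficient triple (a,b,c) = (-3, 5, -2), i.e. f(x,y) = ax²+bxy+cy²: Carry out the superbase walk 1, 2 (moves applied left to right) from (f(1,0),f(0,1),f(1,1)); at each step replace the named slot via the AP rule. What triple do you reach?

start (-3,-2,0) = (f(1,0),f(0,1),f(1,1))
replace slot 1: 2·((-2)+0) − (-3) = -1 → (-1,-2,0)
replace slot 2: 2·((-1)+0) − (-2) = 0 → (-1,0,0)

-1,0,0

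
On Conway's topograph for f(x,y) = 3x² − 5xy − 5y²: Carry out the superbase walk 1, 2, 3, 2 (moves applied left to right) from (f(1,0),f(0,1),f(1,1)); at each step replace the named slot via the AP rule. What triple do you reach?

start (3,-5,-7) = (f(1,0),f(0,1),f(1,1))
replace slot 1: 2·((-5)+(-7)) − 3 = -27 → (-27,-5,-7)
replace slot 2: 2·((-27)+(-7)) − (-5) = -63 → (-27,-63,-7)
replace slot 3: 2·((-27)+(-63)) − (-7) = -173 → (-27,-63,-173)
replace slot 2: 2·((-27)+(-173)) − (-63) = -337 → (-27,-337,-173)

-27,-337,-173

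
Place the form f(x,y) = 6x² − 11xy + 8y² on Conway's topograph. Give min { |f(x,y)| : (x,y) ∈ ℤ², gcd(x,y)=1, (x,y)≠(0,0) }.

translate: b→1 (≡-11 mod 12), so (6,-11,8)→(6,1,3)
flip: (6,1,3)→(3,-1,6)
reduced (well bottom): (3,-1,6) with a≤c, −a<b≤a
well minimum = a = 3

3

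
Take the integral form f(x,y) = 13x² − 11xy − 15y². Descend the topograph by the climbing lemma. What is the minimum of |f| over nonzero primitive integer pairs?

descent: ρ → (-15,11,13)  [lands on river]
river: ρ → (13,15,-13)
river: ρ → (-13,11,15)
river: ρ → (15,19,-9)
river: ρ → (-9,17,17)
river: ρ → (17,17,-9)
river: ρ → (-9,19,15)
river: ρ → (15,11,-13)
river: ρ → (-13,15,13)
river: ρ → (13,11,-15)
river: ρ → (-15,19,9)
river: ρ → (9,17,-17)
river: ρ → (-17,17,9)
river: ρ → (9,19,-15)
closes: descent 1, river 14
min |a| on river = 9

9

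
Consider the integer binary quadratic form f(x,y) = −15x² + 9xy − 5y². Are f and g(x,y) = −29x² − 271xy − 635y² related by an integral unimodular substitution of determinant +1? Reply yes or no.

D₁ = -219, D₂ = -219
f is negative-definite; reduce −f:
−f: flip: (15,-9,5)→(5,9,15)
−f: translate: b→-1 (≡9 mod 10), so (5,9,15)→(5,-1,11)
−f: reduced (well bottom): (5,-1,11) with a≤c, −a<b≤a
flip sign back: reduced form of f is (-5,1,-11)
g is negative-definite; reduce −g:
−g: translate: b→-19 (≡271 mod 58), so (29,271,635)→(29,-19,5)
−g: flip: (29,-19,5)→(5,19,29)
−g: translate: b→-1 (≡19 mod 10), so (5,19,29)→(5,-1,11)
−g: reduced (well bottom): (5,-1,11) with a≤c, −a<b≤a
flip sign back: reduced form of g is (-5,1,-11)
reduced forms (-5, 1, -11) vs (-5, 1, -11) ⇒ equivalent

yes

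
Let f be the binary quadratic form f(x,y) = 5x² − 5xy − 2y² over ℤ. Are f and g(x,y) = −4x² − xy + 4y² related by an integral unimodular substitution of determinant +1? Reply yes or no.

D₁ = 65, D₂ = 65
river cycle of f (length 6): (-2, 5, 5), (5, 5, -2), (-2, 7, 2), (2, 5, -5), (-5, 5, 2), (2, 7, -2)
river cycle of g (length 6): (4, 1, -4), (-4, 7, 1), (1, 7, -4), (-4, 1, 4), (4, 7, -1), (-1, 7, 4)
cycles differ ⇒ inequivalent

no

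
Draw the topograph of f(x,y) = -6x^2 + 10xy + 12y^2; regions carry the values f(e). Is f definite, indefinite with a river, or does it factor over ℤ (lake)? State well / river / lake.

D = b²−4ac = 10² − 4·(-6)·12 = 388
D > 0 non-square ⇒ indefinite ⇒ periodic river

river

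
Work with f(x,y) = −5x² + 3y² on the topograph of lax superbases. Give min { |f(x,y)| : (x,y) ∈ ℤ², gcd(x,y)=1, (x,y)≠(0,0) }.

descent: ρ → (3,6,-2)  [lands on river]
river: ρ → (-2,6,3)
closes: descent 1, river 2
min |a| on river = 2

2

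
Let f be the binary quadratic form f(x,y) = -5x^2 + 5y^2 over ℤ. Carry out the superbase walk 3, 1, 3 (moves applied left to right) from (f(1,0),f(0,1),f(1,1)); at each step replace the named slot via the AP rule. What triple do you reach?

start (-5,5,0) = (f(1,0),f(0,1),f(1,1))
replace slot 3: 2·((-5)+5) − 0 = 0 → (-5,5,0)
replace slot 1: 2·(5+0) − (-5) = 15 → (15,5,0)
replace slot 3: 2·(15+5) − 0 = 40 → (15,5,40)

15,5,40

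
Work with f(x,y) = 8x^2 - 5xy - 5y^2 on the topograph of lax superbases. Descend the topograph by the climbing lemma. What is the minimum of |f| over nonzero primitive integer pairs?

descent: ρ → (-5,5,8)  [lands on river]
river: ρ → (8,11,-2)
river: ρ → (-2,13,2)
river: ρ → (2,11,-8)
river: ρ → (-8,5,5)
river: ρ → (5,5,-8)
river: ρ → (-8,11,2)
river: ρ → (2,13,-2)
river: ρ → (-2,11,8)
river: ρ → (8,5,-5)
closes: descent 1, river 10
min |a| on river = 2

2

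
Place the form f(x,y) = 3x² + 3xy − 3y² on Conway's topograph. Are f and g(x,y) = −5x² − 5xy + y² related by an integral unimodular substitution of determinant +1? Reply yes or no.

D₁ = 45, D₂ = 45
river cycle of f (length 2): (-3, 3, 3), (3, 3, -3)
river cycle of g (length 2): (1, 5, -5), (-5, 5, 1)
cycles differ ⇒ inequivalent

no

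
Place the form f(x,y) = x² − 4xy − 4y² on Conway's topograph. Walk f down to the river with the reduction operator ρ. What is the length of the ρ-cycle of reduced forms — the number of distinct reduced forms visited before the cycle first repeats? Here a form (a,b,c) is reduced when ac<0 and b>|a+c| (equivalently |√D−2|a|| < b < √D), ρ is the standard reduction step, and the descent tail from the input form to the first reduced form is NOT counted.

D = 32, ⌊√D⌋ = 5
descent: ρ → (-4,4,1)  [lands on river]
river: ρ → (1,4,-4)
ρ-cycle length = 2 (tail of 1 descent step not counted)

2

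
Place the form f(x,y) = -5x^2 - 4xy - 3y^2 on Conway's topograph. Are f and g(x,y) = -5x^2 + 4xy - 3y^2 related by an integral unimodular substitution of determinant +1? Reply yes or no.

D₁ = -44, D₂ = -44
f is negative-definite; reduce −f:
−f: flip: (5,4,3)→(3,-4,5)
−f: translate: b→2 (≡-4 mod 6), so (3,-4,5)→(3,2,4)
−f: reduced (well bottom): (3,2,4) with a≤c, −a<b≤a
flip sign back: reduced form of f is (-3,-2,-4)
g is negative-definite; reduce −g:
−g: flip: (5,-4,3)→(3,4,5)
−g: translate: b→-2 (≡4 mod 6), so (3,4,5)→(3,-2,4)
−g: reduced (well bottom): (3,-2,4) with a≤c, −a<b≤a
flip sign back: reduced form of g is (-3,2,-4)
reduced forms (-3, -2, -4) vs (-3, 2, -4) ⇒ inequivalent

no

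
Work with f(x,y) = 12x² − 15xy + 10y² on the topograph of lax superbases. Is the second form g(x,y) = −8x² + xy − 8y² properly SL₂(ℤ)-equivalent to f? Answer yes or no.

D₁ = -255, D₂ = -255
f: translate: b→9 (≡-15 mod 24), so (12,-15,10)→(12,9,7)
f: flip: (12,9,7)→(7,-9,12)
f: translate: b→5 (≡-9 mod 14), so (7,-9,12)→(7,5,10)
f: reduced (well bottom): (7,5,10) with a≤c, −a<b≤a
g is negative-definite; reduce −g:
−g: flip: (8,-1,8)→(8,1,8)
−g: reduced (well bottom): (8,1,8) with a≤c, −a<b≤a
flip sign back: reduced form of g is (-8,-1,-8)
reduced forms (7, 5, 10) vs (-8, -1, -8) ⇒ inequivalent

no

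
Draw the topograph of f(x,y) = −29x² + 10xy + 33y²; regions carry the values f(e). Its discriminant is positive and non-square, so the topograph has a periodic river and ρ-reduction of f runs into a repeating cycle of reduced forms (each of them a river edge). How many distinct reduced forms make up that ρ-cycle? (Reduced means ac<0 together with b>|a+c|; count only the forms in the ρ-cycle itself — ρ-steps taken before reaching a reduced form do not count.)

D = 3928, ⌊√D⌋ = 62
river: ρ → (33,56,-6)
river: ρ → (-6,52,51)
river: ρ → (51,50,-7)
river: ρ → (-7,62,3)
river: ρ → (3,58,-47)
river: ρ → (-47,36,14)
river: ρ → (14,48,-29)
river: ρ → (-29,10,33)
ρ-cycle length = 8 (tail of 0 descent steps not counted)

8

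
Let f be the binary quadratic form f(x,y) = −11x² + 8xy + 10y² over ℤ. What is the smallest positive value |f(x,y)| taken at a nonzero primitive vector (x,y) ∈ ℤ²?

river: ρ → (10,12,-9)
river: ρ → (-9,6,13)
river: ρ → (13,20,-2)
river: ρ → (-2,20,13)
river: ρ → (13,6,-9)
river: ρ → (-9,12,10)
river: ρ → (10,8,-11)
river: ρ → (-11,14,7)
river: ρ → (7,14,-11)
river: ρ → (-11,8,10)
closes: descent 0, river 10
min |a| on river = 2

2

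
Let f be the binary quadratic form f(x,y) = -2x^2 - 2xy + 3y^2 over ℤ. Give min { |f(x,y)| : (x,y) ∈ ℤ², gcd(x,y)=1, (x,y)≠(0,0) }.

descent: ρ → (3,2,-2)  [lands on river]
river: ρ → (-2,2,3)
river: ρ → (3,4,-1)
river: ρ → (-1,4,3)
closes: descent 1, river 4
min |a| on river = 1

1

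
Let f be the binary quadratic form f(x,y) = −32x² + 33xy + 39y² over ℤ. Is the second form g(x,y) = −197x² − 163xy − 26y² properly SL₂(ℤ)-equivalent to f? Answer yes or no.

D₁ = 6081, D₂ = 6081
river cycle of f (length 12): (39, 45, -26), (-26, 59, 25), (25, 41, -44), (-44, 47, 22), (22, 41, -50), (-50, 59, 13), (13, 71, -20), (-20, 49, 46), (46, 43, -23), (-23, 49, 40), … (2 more)
river cycle of g (length 12): (-26, 59, 25), (25, 41, -44), (-44, 47, 22), (22, 41, -50), (-50, 59, 13), (13, 71, -20), (-20, 49, 46), (46, 43, -23), (-23, 49, 40), (40, 31, -32), … (2 more)
cycles coincide ⇒ equivalent

yes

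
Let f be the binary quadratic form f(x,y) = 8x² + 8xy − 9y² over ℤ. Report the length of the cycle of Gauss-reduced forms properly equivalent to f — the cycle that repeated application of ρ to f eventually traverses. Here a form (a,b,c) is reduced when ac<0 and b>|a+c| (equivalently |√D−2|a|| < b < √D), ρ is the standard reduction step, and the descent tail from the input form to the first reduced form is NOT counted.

D = 352, ⌊√D⌋ = 18
river: ρ → (-9,10,7)
river: ρ → (7,18,-1)
river: ρ → (-1,18,7)
river: ρ → (7,10,-9)
river: ρ → (-9,8,8)
river: ρ → (8,8,-9)
ρ-cycle length = 6 (tail of 0 descent steps not counted)

6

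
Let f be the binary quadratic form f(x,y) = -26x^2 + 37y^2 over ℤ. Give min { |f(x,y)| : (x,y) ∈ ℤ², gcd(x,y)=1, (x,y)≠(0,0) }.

descent: ρ → (37,0,-26)
descent: ρ → (-26,52,11)  [lands on river]
river: ρ → (11,58,-11)
river: ρ → (-11,52,26)
river: ρ → (26,52,-11)
river: ρ → (-11,58,11)
river: ρ → (11,52,-26)
closes: descent 2, river 6
min |a| on river = 11

11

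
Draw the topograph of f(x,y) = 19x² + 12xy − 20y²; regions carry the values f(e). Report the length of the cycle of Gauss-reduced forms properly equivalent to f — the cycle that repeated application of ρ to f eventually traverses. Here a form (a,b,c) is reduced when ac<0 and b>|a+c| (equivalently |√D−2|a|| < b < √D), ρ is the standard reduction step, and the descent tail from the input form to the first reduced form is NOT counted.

D = 1664, ⌊√D⌋ = 40
river: ρ → (-20,28,11)
river: ρ → (11,38,-5)
river: ρ → (-5,32,32)
river: ρ → (32,32,-5)
river: ρ → (-5,38,11)
river: ρ → (11,28,-20)
river: ρ → (-20,12,19)
river: ρ → (19,26,-13)
river: ρ → (-13,26,19)
river: ρ → (19,12,-20)
ρ-cycle length = 10 (tail of 0 descent steps not counted)

10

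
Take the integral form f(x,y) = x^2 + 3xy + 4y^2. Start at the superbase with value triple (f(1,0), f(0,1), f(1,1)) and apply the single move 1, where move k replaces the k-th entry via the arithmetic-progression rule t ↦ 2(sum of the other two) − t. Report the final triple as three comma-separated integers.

start (1,4,8) = (f(1,0),f(0,1),f(1,1))
replace slot 1: 2·(4+8) − 1 = 23 → (23,4,8)

23,4,8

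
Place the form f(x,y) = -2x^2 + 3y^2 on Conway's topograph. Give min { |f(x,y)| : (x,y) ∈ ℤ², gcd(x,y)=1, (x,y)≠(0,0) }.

descent: ρ → (3,0,-2)
descent: ρ → (-2,4,1)  [lands on river]
river: ρ → (1,4,-2)
closes: descent 2, river 2
min |a| on river = 1

1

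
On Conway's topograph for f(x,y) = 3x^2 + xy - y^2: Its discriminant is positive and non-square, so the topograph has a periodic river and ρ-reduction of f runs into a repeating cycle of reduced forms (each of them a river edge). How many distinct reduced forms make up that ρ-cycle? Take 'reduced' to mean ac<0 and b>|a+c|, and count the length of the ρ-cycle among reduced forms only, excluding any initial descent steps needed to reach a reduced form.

D = 13, ⌊√D⌋ = 3
descent: ρ → (-1,3,1)  [lands on river]
river: ρ → (1,3,-1)
ρ-cycle length = 2 (tail of 1 descent step not counted)

2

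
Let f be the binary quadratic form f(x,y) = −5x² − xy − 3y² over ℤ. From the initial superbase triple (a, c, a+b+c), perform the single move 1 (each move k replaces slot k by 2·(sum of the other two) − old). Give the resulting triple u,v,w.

start (-5,-3,-9) = (f(1,0),f(0,1),f(1,1))
replace slot 1: 2·((-3)+(-9)) − (-5) = -19 → (-19,-3,-9)

-19,-3,-9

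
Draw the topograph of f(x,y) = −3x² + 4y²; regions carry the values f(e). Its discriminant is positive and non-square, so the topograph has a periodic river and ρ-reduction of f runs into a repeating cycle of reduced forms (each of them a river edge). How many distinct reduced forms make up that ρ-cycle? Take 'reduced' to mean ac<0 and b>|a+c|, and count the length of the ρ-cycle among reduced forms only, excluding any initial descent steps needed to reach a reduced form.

D = 48, ⌊√D⌋ = 6
descent: ρ → (4,0,-3)
descent: ρ → (-3,6,1)  [lands on river]
river: ρ → (1,6,-3)
ρ-cycle length = 2 (tail of 2 descent steps not counted)

2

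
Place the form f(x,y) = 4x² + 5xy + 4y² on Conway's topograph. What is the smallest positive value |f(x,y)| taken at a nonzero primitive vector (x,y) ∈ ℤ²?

translate: b→-3 (≡5 mod 8), so (4,5,4)→(4,-3,3)
flip: (4,-3,3)→(3,3,4)
reduced (well bottom): (3,3,4) with a≤c, −a<b≤a
well minimum = a = 3

3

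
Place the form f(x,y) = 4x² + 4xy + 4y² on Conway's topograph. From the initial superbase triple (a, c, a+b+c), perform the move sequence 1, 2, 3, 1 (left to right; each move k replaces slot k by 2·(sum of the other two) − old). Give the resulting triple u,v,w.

start (4,4,12) = (f(1,0),f(0,1),f(1,1))
replace slot 1: 2·(4+12) − 4 = 28 → (28,4,12)
replace slot 2: 2·(28+12) − 4 = 76 → (28,76,12)
replace slot 3: 2·(28+76) − 12 = 196 → (28,76,196)
replace slot 1: 2·(76+196) − 28 = 516 → (516,76,196)

516,76,196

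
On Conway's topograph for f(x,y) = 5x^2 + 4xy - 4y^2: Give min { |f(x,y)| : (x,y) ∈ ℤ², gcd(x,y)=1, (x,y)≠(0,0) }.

river: ρ → (-4,4,5)
river: ρ → (5,6,-3)
river: ρ → (-3,6,5)
river: ρ → (5,4,-4)
closes: descent 0, river 4
min |a| on river = 3

3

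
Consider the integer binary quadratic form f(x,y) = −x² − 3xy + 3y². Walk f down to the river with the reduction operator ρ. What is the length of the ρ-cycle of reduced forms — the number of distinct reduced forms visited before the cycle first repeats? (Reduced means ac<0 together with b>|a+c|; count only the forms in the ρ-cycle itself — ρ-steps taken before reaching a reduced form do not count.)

D = 21, ⌊√D⌋ = 4
descent: ρ → (3,3,-1)  [lands on river]
river: ρ → (-1,3,3)
ρ-cycle length = 2 (tail of 1 descent step not counted)

2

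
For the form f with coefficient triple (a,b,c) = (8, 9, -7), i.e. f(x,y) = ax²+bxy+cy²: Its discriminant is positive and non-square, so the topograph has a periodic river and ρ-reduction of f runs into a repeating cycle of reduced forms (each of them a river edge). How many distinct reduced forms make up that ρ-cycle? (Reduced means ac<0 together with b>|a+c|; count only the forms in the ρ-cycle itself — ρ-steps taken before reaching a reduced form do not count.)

D = 305, ⌊√D⌋ = 17
river: ρ → (-7,5,10)
river: ρ → (10,15,-2)
river: ρ → (-2,17,2)
river: ρ → (2,15,-10)
river: ρ → (-10,5,7)
river: ρ → (7,9,-8)
river: ρ → (-8,7,8)
river: ρ → (8,9,-7)
ρ-cycle length = 8 (tail of 0 descent steps not counted)

8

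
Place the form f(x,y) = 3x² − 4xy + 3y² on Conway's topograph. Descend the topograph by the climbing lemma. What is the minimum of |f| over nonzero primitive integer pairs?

translate: b→2 (≡-4 mod 6), so (3,-4,3)→(3,2,2)
flip: (3,2,2)→(2,-2,3)
translate: b→2 (≡-2 mod 4), so (2,-2,3)→(2,2,3)
reduced (well bottom): (2,2,3) with a≤c, −a<b≤a
well minimum = a = 2

2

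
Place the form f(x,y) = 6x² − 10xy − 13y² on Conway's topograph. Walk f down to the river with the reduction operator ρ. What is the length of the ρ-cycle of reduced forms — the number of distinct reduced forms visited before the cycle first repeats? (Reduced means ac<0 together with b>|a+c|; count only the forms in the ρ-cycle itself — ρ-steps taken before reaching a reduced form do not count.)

D = 412, ⌊√D⌋ = 20
descent: ρ → (-13,10,6)  [lands on river]
river: ρ → (6,14,-9)
river: ρ → (-9,4,11)
river: ρ → (11,18,-2)
river: ρ → (-2,18,11)
river: ρ → (11,4,-9)
river: ρ → (-9,14,6)
river: ρ → (6,10,-13)
river: ρ → (-13,16,3)
river: ρ → (3,20,-1)
river: ρ → (-1,20,3)
river: ρ → (3,16,-13)
ρ-cycle length = 12 (tail of 1 descent step not counted)

12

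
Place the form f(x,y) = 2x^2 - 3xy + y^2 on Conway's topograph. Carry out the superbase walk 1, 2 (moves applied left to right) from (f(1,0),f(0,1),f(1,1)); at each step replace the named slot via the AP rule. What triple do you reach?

start (2,1,0) = (f(1,0),f(0,1),f(1,1))
replace slot 1: 2·(1+0) − 2 = 0 → (0,1,0)
replace slot 2: 2·(0+0) − 1 = -1 → (0,-1,0)

0,-1,0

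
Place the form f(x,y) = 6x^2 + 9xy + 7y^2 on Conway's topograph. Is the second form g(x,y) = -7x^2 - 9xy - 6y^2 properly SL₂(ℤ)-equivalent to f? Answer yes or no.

D₁ = -87, D₂ = -87
f: translate: b→-3 (≡9 mod 12), so (6,9,7)→(6,-3,4)
f: flip: (6,-3,4)→(4,3,6)
f: reduced (well bottom): (4,3,6) with a≤c, −a<b≤a
g is negative-definite; reduce −g:
−g: translate: b→-5 (≡9 mod 14), so (7,9,6)→(7,-5,4)
−g: flip: (7,-5,4)→(4,5,7)
−g: translate: b→-3 (≡5 mod 8), so (4,5,7)→(4,-3,6)
−g: reduced (well bottom): (4,-3,6) with a≤c, −a<b≤a
flip sign back: reduced form of g is (-4,3,-6)
reduced forms (4, 3, 6) vs (-4, 3, -6) ⇒ inequivalent

no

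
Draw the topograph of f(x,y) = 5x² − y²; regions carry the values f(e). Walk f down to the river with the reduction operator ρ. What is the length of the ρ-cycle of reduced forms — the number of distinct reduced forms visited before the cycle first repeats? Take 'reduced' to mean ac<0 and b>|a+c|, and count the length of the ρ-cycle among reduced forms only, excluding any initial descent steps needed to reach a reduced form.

D = 20, ⌊√D⌋ = 4
descent: ρ → (-1,4,1)  [lands on river]
river: ρ → (1,4,-1)
ρ-cycle length = 2 (tail of 1 descent step not counted)

2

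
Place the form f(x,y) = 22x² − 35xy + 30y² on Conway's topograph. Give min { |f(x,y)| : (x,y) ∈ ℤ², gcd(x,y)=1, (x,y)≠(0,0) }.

translate: b→9 (≡-35 mod 44), so (22,-35,30)→(22,9,17)
flip: (22,9,17)→(17,-9,22)
reduced (well bottom): (17,-9,22) with a≤c, −a<b≤a
well minimum = a = 17

17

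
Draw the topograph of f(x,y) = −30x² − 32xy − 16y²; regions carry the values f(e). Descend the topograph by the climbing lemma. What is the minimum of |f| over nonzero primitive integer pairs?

translate: b→-28 (≡32 mod 60), so (30,32,16)→(30,-28,14)
flip: (30,-28,14)→(14,28,30)
translate: b→0 (≡28 mod 28), so (14,28,30)→(14,0,16)
reduced (well bottom): (14,0,16) with a≤c, −a<b≤a
well minimum |f| = |-14| = 14 (negative-definite)

14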